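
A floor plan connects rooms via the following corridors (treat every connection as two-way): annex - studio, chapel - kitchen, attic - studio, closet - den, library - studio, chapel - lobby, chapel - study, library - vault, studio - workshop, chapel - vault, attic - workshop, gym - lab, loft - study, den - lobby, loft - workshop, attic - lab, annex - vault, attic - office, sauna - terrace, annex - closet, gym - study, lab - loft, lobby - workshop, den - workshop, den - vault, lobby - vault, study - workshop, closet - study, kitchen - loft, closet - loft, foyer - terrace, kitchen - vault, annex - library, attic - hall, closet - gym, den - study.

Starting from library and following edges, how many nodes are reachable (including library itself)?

17

BFS from library visits: library, annex, studio, vault, closet, attic, workshop, chapel, den, kitchen, lobby, gym, loft, study, hall, lab, office
Reachable nodes: 17 of 20 total.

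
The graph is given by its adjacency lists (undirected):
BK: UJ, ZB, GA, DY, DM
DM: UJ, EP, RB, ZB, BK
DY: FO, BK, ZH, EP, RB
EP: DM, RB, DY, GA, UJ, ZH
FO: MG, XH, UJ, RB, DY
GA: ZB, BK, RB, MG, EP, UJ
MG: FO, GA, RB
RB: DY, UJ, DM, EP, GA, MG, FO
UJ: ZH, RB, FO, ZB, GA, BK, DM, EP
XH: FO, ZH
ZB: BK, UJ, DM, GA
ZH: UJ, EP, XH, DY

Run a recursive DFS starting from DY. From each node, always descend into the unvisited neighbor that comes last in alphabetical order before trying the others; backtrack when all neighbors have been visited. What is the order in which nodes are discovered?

DY -> ZH -> XH -> FO -> UJ -> ZB -> GA -> RB -> MG -> EP -> DM -> BK

Visit DY
DY → ZH
ZH → XH
XH → FO
FO → UJ
UJ → ZB
ZB → GA
GA → RB
RB → MG
RB → EP
EP → DM
DM → BK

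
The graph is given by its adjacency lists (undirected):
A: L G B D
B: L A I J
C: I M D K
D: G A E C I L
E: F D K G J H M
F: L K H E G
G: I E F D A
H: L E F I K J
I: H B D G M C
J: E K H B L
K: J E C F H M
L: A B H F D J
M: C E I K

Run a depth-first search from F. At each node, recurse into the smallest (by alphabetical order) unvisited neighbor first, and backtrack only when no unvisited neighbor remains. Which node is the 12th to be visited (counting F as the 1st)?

M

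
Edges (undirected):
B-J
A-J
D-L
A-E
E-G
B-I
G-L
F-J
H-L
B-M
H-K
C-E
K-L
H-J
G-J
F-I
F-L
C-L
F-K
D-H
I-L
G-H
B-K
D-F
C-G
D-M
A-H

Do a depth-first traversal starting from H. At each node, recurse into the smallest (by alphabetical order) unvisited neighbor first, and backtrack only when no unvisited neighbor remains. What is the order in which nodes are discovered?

Visit H
H → A
A → E
E → C
C → G
G → J
J → B
B → I
I → F
F → D
D → L
L → K
D → M

H -> A -> E -> C -> G -> J -> B -> I -> F -> D -> L -> K -> M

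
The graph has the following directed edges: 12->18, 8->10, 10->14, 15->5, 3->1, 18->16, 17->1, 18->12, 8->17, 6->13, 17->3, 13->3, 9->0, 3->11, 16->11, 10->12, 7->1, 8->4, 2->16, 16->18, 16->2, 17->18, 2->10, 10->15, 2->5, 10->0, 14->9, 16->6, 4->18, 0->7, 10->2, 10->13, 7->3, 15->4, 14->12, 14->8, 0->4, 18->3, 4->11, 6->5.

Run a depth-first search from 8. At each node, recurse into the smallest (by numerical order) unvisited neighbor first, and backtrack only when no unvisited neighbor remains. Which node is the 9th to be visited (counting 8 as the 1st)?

Visit 8
8 → 4
4 → 11
4 → 18
18 → 3
3 → 1
18 → 12
18 → 16
16 → 2
2 → 5
2 → 10
10 → 0
0 → 7
10 → 13
10 → 14
14 → 9
10 → 15
16 → 6
8 → 17

Visit order: 8, 4, 11, 18, 3, 1, 12, 16, 2, 5, 10, 0, 7, 13, 14, 9, 15, 6, 17

2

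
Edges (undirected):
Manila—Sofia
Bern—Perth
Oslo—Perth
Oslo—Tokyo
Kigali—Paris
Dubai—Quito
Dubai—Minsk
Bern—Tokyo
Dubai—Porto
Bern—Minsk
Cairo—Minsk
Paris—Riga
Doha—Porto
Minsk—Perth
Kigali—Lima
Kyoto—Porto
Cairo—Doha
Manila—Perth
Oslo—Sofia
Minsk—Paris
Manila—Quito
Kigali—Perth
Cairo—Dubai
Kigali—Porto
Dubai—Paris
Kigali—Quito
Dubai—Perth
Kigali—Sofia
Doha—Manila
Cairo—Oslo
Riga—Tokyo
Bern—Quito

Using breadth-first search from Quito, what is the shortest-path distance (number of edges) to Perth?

Level 0: Quito
Level 1: Bern, Dubai, Kigali, Manila
Level 2: Cairo, Doha, Lima, Minsk, Paris, Perth, Porto, Sofia, Tokyo
Level 3: Kyoto, Oslo, Riga
Perth first appears at level 2.

2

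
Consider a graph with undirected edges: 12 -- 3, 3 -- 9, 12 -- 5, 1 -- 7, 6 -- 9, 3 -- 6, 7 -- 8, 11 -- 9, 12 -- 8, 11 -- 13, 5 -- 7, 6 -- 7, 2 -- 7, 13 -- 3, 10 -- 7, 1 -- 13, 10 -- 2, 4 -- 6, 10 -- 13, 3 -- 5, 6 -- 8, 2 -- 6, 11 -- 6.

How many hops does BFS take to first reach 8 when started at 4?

Level 0: 4
Level 1: 6
Level 2: 2, 3, 7, 8, 9, 11
Level 3: 1, 5, 10, 12, 13
8 first appears at level 2.

2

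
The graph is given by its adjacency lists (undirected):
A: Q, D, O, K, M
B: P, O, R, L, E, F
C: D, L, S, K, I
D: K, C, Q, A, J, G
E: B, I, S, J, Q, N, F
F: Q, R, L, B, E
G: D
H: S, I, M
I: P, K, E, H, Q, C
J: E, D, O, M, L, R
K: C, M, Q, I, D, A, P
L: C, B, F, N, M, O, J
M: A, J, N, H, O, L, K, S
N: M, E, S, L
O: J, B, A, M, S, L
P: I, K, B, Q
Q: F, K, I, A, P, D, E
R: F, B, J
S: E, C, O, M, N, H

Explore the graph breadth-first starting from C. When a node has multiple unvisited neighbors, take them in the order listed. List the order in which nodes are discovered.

C → D → L → S → K → I → Q → A → J → G → B → F → N → M → O → E → H → P → R

Visit C; enqueue D, L, S, K, I → queue [D, L, S, K, I]
Visit D; enqueue Q, A, J, G → queue [L, S, K, I, Q, A, J, G]
Visit L; enqueue B, F, N, M, O → queue [S, K, I, Q, A, J, G, B, F, N, M, O]
Visit S; enqueue E, H → queue [K, I, Q, A, J, G, B, F, N, M, O, E, H]
Visit K; enqueue P → queue [I, Q, A, J, G, B, F, N, M, O, E, H, P]
Visit I → queue [Q, A, J, G, B, F, N, M, O, E, H, P]
Visit Q → queue [A, J, G, B, F, N, M, O, E, H, P]
Visit A → queue [J, G, B, F, N, M, O, E, H, P]
Visit J; enqueue R → queue [G, B, F, N, M, O, E, H, P, R]
Visit G → queue [B, F, N, M, O, E, H, P, R]
Visit B → queue [F, N, M, O, E, H, P, R]
Visit F → queue [N, M, O, E, H, P, R]
Visit N → queue [M, O, E, H, P, R]
Visit M → queue [O, E, H, P, R]
Visit O → queue [E, H, P, R]
Visit E → queue [H, P, R]
Visit H → queue [P, R]
Visit P → queue [R]
Visit R → queue []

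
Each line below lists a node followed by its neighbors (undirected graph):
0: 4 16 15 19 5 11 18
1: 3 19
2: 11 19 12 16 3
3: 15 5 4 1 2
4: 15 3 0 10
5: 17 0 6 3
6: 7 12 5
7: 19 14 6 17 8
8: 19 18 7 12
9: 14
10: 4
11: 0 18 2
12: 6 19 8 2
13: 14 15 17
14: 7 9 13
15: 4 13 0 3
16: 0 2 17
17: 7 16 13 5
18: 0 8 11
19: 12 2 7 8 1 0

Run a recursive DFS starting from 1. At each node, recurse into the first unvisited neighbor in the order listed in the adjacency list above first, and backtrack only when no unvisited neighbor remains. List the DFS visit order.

1 → 3 → 15 → 4 → 0 → 16 → 2 → 11 → 18 → 8 → 19 → 12 → 6 → 7 → 14 → 9 → 13 → 17 → 5 → 10

Visit 1
1 → 3
3 → 15
15 → 4
4 → 0
0 → 16
16 → 2
2 → 11
11 → 18
18 → 8
8 → 19
19 → 12
12 → 6
6 → 7
7 → 14
14 → 9
14 → 13
13 → 17
17 → 5
4 → 10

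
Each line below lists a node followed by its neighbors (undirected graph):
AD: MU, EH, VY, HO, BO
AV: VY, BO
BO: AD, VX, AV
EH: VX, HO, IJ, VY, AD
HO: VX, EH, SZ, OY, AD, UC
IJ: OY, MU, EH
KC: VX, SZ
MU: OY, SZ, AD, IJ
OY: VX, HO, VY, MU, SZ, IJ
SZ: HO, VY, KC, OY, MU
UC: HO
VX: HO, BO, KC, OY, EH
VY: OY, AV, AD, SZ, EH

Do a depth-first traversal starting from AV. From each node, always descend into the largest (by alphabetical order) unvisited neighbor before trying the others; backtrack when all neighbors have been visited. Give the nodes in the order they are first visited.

Visit AV
AV → VY
VY → SZ
SZ → OY
OY → VX
VX → KC
VX → HO
HO → UC
HO → EH
EH → IJ
IJ → MU
MU → AD
AD → BO

AV -> VY -> SZ -> OY -> VX -> KC -> HO -> UC -> EH -> IJ -> MU -> AD -> BO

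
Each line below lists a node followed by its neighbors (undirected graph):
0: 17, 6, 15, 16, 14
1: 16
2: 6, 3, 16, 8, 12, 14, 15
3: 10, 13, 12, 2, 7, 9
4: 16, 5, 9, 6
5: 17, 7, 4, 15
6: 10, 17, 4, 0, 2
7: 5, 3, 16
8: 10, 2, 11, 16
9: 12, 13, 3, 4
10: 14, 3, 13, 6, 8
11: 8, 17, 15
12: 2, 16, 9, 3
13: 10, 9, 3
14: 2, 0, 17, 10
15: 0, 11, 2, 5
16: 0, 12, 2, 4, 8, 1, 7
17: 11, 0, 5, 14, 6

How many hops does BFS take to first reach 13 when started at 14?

Level 0: 14
Level 1: 0, 2, 10, 17
Level 2: 3, 5, 6, 8, 11, 12, 13, 15, 16
Level 3: 1, 4, 7, 9
13 first appears at level 2.

2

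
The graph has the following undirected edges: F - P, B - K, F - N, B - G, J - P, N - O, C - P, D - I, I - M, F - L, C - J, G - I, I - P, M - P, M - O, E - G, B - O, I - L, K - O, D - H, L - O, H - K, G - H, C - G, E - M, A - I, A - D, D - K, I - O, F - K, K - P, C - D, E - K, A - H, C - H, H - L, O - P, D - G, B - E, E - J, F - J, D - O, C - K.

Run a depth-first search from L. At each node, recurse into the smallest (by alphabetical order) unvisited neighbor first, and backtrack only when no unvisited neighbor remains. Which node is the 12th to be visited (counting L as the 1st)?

O

Visit L
L → F
F → J
J → C
C → D
D → A
A → H
H → G
G → B
B → E
E → K
K → O
O → I
I → M
M → P
O → N

Visit order: L, F, J, C, D, A, H, G, B, E, K, O, I, M, P, N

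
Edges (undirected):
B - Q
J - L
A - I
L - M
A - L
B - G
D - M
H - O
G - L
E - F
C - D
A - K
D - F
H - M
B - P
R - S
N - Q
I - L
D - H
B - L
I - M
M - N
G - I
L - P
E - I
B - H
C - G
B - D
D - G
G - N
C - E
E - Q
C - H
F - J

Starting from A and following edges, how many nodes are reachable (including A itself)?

17

BFS from A visits: A, I, K, L, E, G, M, B, J, P, C, F, Q, D, N, H, O
Reachable nodes: 17 of 19 total.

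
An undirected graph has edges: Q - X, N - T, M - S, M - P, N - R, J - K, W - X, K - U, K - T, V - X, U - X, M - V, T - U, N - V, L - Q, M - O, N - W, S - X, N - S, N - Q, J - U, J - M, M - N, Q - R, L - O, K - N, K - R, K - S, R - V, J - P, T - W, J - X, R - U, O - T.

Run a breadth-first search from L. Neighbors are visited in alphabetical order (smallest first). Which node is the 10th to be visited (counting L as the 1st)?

P

Visit L; enqueue O, Q → queue [O, Q]
Visit O; enqueue M, T → queue [Q, M, T]
Visit Q; enqueue N, R, X → queue [M, T, N, R, X]
Visit M; enqueue J, P, S, V → queue [T, N, R, X, J, P, S, V]
Visit T; enqueue K, U, W → queue [N, R, X, J, P, S, V, K, U, W]
Visit N → queue [R, X, J, P, S, V, K, U, W]
Visit R → queue [X, J, P, S, V, K, U, W]
Visit X → queue [J, P, S, V, K, U, W]
Visit J → queue [P, S, V, K, U, W]
Visit P → queue [S, V, K, U, W]
Visit S → queue [V, K, U, W]
Visit V → queue [K, U, W]
Visit K → queue [U, W]
Visit U → queue [W]
Visit W → queue []

Visit order: L, O, Q, M, T, N, R, X, J, P, S, V, K, U, W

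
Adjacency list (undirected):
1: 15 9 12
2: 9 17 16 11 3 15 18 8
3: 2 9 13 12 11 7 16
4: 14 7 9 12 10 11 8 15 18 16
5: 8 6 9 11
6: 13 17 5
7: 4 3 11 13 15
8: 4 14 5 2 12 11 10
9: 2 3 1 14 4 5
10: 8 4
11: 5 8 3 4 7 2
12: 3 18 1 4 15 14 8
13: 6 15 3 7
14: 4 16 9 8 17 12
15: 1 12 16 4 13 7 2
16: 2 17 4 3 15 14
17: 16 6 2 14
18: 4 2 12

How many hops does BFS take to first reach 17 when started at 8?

Level 0: 8
Level 1: 2, 4, 5, 10, 11, 12, 14
Level 2: 1, 3, 6, 7, 9, 15, 16, 17, 18
Level 3: 13
17 first appears at level 2.

2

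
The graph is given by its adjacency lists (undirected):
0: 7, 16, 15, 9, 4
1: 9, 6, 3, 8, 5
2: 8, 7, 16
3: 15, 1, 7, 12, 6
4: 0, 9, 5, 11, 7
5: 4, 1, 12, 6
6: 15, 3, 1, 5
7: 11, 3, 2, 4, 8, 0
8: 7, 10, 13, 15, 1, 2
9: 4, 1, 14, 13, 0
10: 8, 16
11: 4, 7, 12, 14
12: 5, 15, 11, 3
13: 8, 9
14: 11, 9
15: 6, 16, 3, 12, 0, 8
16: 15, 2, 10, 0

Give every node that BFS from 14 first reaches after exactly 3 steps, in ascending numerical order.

Level 0: 14
Level 1: 9, 11
Level 2: 0, 1, 4, 7, 12, 13
Level 3: 2, 3, 5, 6, 8, 15, 16
Level 4: 10

2, 3, 5, 6, 8, 15, 16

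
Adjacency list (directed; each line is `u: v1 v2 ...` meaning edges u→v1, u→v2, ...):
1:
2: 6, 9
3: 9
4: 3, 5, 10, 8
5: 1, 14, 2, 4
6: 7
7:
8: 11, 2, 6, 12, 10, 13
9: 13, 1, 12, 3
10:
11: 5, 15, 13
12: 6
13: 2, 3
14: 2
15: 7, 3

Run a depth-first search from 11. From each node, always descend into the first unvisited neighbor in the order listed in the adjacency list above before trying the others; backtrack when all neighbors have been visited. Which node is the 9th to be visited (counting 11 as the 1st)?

13

Visit 11
11 → 5
5 → 1
5 → 14
14 → 2
2 → 6
6 → 7
2 → 9
9 → 13
13 → 3
9 → 12
5 → 4
4 → 10
4 → 8
11 → 15

Visit order: 11, 5, 1, 14, 2, 6, 7, 9, 13, 3, 12, 4, 10, 8, 15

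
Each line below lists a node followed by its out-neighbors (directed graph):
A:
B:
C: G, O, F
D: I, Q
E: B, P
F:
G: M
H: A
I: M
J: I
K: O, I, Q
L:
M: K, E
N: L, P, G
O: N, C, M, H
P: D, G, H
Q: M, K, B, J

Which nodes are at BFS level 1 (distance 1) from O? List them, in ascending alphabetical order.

C, H, M, N

Level 0: O
Level 1: C, H, M, N
Level 2: A, E, F, G, K, L, P
Level 3: B, D, I, Q
Level 4: J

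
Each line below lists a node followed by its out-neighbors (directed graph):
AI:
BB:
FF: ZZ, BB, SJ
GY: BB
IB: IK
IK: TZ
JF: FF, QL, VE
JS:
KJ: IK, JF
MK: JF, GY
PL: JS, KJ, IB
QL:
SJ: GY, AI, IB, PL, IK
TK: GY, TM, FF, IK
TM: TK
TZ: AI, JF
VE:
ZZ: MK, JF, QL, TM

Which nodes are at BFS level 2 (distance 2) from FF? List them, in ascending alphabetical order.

AI, GY, IB, IK, JF, MK, PL, QL, TM

Level 0: FF
Level 1: BB, SJ, ZZ
Level 2: AI, GY, IB, IK, JF, MK, PL, QL, TM
Level 3: JS, KJ, TK, TZ, VE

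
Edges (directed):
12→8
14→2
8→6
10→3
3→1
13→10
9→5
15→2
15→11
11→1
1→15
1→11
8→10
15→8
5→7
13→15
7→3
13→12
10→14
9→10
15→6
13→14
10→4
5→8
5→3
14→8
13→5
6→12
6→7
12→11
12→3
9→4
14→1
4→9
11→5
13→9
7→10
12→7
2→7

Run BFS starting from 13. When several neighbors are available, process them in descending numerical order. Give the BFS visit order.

Visit 13; enqueue 15, 14, 12, 10, 9, 5 → queue [15, 14, 12, 10, 9, 5]
Visit 15; enqueue 11, 8, 6, 2 → queue [14, 12, 10, 9, 5, 11, 8, 6, 2]
Visit 14; enqueue 1 → queue [12, 10, 9, 5, 11, 8, 6, 2, 1]
Visit 12; enqueue 7, 3 → queue [10, 9, 5, 11, 8, 6, 2, 1, 7, 3]
Visit 10; enqueue 4 → queue [9, 5, 11, 8, 6, 2, 1, 7, 3, 4]
Visit 9 → queue [5, 11, 8, 6, 2, 1, 7, 3, 4]
Visit 5 → queue [11, 8, 6, 2, 1, 7, 3, 4]
Visit 11 → queue [8, 6, 2, 1, 7, 3, 4]
Visit 8 → queue [6, 2, 1, 7, 3, 4]
Visit 6 → queue [2, 1, 7, 3, 4]
Visit 2 → queue [1, 7, 3, 4]
Visit 1 → queue [7, 3, 4]
Visit 7 → queue [3, 4]
Visit 3 → queue [4]
Visit 4 → queue []

13 -> 15 -> 14 -> 12 -> 10 -> 9 -> 5 -> 11 -> 8 -> 6 -> 2 -> 1 -> 7 -> 3 -> 4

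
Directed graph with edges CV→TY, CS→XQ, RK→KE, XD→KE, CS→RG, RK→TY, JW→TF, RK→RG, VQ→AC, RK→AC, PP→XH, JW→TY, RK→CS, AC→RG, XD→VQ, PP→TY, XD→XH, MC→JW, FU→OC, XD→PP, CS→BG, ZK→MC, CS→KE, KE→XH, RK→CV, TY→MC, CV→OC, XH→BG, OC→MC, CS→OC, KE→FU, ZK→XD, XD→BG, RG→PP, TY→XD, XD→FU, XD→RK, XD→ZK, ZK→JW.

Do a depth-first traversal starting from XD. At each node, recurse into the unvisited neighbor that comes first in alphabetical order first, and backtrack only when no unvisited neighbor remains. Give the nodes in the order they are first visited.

XD → BG → FU → OC → MC → JW → TF → TY → KE → XH → PP → RK → AC → RG → CS → XQ → CV → VQ → ZK

Visit XD
XD → BG
XD → FU
FU → OC
OC → MC
MC → JW
JW → TF
JW → TY
XD → KE
KE → XH
XD → PP
XD → RK
RK → AC
AC → RG
RK → CS
CS → XQ
RK → CV
XD → VQ
XD → ZK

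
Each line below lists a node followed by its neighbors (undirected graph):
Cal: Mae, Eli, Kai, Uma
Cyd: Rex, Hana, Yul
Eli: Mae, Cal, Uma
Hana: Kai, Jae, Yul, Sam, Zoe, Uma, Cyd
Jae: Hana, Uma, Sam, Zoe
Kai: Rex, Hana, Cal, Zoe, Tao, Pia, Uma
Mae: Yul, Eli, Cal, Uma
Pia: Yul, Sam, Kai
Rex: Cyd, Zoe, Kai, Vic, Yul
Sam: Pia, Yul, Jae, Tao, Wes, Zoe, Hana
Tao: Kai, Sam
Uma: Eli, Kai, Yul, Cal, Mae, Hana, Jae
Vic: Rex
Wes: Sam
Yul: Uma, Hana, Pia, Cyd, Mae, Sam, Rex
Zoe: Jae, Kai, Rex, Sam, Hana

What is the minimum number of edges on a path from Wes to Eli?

4

Level 0: Wes
Level 1: Sam
Level 2: Hana, Jae, Pia, Tao, Yul, Zoe
Level 3: Cyd, Kai, Mae, Rex, Uma
Level 4: Cal, Eli, Vic
Eli first appears at level 4.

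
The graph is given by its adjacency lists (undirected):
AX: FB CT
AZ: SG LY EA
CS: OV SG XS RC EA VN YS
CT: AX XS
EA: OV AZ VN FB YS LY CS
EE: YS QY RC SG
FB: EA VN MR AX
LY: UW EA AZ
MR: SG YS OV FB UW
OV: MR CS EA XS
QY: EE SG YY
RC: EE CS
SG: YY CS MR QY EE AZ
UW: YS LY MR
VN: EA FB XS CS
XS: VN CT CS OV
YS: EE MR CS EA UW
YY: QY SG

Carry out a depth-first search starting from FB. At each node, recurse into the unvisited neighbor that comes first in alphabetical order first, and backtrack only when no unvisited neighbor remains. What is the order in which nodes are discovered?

FB AX CT XS CS EA AZ LY UW MR OV SG EE QY YY RC YS VN

Visit FB
FB → AX
AX → CT
CT → XS
XS → CS
CS → EA
EA → AZ
AZ → LY
LY → UW
UW → MR
MR → OV
MR → SG
SG → EE
EE → QY
QY → YY
EE → RC
EE → YS
EA → VN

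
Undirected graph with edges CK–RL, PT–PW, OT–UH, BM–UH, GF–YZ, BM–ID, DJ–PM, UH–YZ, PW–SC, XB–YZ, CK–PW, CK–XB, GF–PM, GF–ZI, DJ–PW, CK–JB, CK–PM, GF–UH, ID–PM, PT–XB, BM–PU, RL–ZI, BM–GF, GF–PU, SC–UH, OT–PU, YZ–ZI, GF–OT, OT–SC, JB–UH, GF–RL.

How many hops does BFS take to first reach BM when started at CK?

Level 0: CK
Level 1: JB, PM, PW, RL, XB
Level 2: DJ, GF, ID, PT, SC, UH, YZ, ZI
Level 3: BM, OT, PU
BM first appears at level 3.

3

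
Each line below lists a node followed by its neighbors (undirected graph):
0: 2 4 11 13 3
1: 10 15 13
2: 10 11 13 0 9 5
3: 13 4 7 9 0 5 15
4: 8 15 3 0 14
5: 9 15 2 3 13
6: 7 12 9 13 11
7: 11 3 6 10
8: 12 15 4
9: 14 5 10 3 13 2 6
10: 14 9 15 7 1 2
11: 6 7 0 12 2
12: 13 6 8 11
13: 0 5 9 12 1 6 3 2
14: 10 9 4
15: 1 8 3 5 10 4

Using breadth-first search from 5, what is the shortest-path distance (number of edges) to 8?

2

Level 0: 5
Level 1: 2, 3, 9, 13, 15
Level 2: 0, 1, 4, 6, 7, 8, 10, 11, 12, 14
8 first appears at level 2.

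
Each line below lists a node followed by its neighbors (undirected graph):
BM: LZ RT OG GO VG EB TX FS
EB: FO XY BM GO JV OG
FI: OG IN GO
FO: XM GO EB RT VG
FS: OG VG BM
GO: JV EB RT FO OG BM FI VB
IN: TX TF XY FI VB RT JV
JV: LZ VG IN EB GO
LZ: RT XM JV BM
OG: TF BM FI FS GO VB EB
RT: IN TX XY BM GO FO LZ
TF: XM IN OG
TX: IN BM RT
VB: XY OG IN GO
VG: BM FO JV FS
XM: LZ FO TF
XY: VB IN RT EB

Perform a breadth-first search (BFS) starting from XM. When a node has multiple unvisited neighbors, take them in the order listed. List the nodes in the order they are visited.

XM, LZ, FO, TF, RT, JV, BM, GO, EB, VG, IN, OG, TX, XY, FS, FI, VB

Visit XM; enqueue LZ, FO, TF → queue [LZ, FO, TF]
Visit LZ; enqueue RT, JV, BM → queue [FO, TF, RT, JV, BM]
Visit FO; enqueue GO, EB, VG → queue [TF, RT, JV, BM, GO, EB, VG]
Visit TF; enqueue IN, OG → queue [RT, JV, BM, GO, EB, VG, IN, OG]
Visit RT; enqueue TX, XY → queue [JV, BM, GO, EB, VG, IN, OG, TX, XY]
Visit JV → queue [BM, GO, EB, VG, IN, OG, TX, XY]
Visit BM; enqueue FS → queue [GO, EB, VG, IN, OG, TX, XY, FS]
Visit GO; enqueue FI, VB → queue [EB, VG, IN, OG, TX, XY, FS, FI, VB]
Visit EB → queue [VG, IN, OG, TX, XY, FS, FI, VB]
Visit VG → queue [IN, OG, TX, XY, FS, FI, VB]
Visit IN → queue [OG, TX, XY, FS, FI, VB]
Visit OG → queue [TX, XY, FS, FI, VB]
Visit TX → queue [XY, FS, FI, VB]
Visit XY → queue [FS, FI, VB]
Visit FS → queue [FI, VB]
Visit FI → queue [VB]
Visit VB → queue []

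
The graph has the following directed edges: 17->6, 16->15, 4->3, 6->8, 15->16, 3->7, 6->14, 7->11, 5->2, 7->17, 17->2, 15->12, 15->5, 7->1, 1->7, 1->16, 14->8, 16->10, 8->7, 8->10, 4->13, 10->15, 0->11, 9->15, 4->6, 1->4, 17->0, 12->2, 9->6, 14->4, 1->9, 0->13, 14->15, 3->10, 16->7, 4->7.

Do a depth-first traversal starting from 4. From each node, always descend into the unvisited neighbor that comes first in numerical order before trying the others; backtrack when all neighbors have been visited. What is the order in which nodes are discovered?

4, 3, 7, 1, 9, 6, 8, 10, 15, 5, 2, 12, 16, 14, 11, 17, 0, 13

Visit 4
4 → 3
3 → 7
7 → 1
1 → 9
9 → 6
6 → 8
8 → 10
10 → 15
15 → 5
5 → 2
15 → 12
15 → 16
6 → 14
7 → 11
7 → 17
17 → 0
0 → 13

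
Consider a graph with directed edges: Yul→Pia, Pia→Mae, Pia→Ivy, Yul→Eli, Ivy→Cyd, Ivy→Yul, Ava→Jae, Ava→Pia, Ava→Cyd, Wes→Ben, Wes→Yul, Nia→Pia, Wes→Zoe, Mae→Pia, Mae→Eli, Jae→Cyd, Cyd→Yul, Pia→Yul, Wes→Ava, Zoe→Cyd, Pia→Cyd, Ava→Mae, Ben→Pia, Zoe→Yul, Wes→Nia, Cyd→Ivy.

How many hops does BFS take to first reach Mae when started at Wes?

2

Level 0: Wes
Level 1: Ava, Ben, Nia, Yul, Zoe
Level 2: Cyd, Eli, Jae, Mae, Pia
Level 3: Ivy
Mae first appears at level 2.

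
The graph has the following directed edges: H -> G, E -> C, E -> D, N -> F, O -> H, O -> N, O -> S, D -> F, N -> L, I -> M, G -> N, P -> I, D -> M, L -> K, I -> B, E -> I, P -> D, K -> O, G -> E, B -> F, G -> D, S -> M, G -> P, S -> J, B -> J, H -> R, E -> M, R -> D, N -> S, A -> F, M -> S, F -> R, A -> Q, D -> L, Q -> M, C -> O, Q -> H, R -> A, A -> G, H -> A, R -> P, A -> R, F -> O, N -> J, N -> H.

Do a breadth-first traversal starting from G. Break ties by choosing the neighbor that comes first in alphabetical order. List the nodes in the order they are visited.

G → D → E → N → P → F → L → M → C → I → H → J → S → O → R → K → B → A → Q

Visit G; enqueue D, E, N, P → queue [D, E, N, P]
Visit D; enqueue F, L, M → queue [E, N, P, F, L, M]
Visit E; enqueue C, I → queue [N, P, F, L, M, C, I]
Visit N; enqueue H, J, S → queue [P, F, L, M, C, I, H, J, S]
Visit P → queue [F, L, M, C, I, H, J, S]
Visit F; enqueue O, R → queue [L, M, C, I, H, J, S, O, R]
Visit L; enqueue K → queue [M, C, I, H, J, S, O, R, K]
Visit M → queue [C, I, H, J, S, O, R, K]
Visit C → queue [I, H, J, S, O, R, K]
Visit I; enqueue B → queue [H, J, S, O, R, K, B]
Visit H; enqueue A → queue [J, S, O, R, K, B, A]
Visit J → queue [S, O, R, K, B, A]
Visit S → queue [O, R, K, B, A]
Visit O → queue [R, K, B, A]
Visit R → queue [K, B, A]
Visit K → queue [B, A]
Visit B → queue [A]
Visit A; enqueue Q → queue [Q]
Visit Q → queue []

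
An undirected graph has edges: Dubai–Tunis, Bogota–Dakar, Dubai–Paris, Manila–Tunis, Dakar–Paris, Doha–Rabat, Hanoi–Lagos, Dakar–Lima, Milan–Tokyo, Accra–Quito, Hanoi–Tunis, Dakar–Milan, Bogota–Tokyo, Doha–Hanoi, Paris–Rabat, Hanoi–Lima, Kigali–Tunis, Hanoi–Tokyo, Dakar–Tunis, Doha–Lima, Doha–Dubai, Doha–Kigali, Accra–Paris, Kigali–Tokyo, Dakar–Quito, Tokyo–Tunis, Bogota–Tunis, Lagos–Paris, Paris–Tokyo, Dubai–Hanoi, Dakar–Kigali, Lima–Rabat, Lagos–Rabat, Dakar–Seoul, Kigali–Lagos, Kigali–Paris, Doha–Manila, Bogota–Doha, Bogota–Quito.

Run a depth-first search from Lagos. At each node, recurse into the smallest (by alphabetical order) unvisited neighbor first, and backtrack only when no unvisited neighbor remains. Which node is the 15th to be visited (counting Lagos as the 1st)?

Visit Lagos
Lagos → Hanoi
Hanoi → Doha
Doha → Bogota
Bogota → Dakar
Dakar → Kigali
Kigali → Paris
Paris → Accra
Accra → Quito
Paris → Dubai
Dubai → Tunis
Tunis → Manila
Tunis → Tokyo
Tokyo → Milan
Paris → Rabat
Rabat → Lima
Dakar → Seoul

Visit order: Lagos, Hanoi, Doha, Bogota, Dakar, Kigali, Paris, Accra, Quito, Dubai, Tunis, Manila, Tokyo, Milan, Rabat, Lima, Seoul

Rabat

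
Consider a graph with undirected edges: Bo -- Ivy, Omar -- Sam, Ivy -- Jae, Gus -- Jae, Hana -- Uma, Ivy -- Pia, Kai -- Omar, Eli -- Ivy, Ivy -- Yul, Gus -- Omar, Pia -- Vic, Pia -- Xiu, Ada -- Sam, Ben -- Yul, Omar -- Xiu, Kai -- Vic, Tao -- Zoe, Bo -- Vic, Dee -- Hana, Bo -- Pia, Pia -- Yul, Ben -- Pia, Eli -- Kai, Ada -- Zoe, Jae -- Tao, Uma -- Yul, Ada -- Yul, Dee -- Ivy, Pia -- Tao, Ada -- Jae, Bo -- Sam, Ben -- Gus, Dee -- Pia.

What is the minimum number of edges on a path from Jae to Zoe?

2

Level 0: Jae
Level 1: Ada, Gus, Ivy, Tao
Level 2: Ben, Bo, Dee, Eli, Omar, Pia, Sam, Yul, Zoe
Level 3: Hana, Kai, Uma, Vic, Xiu
Zoe first appears at level 2.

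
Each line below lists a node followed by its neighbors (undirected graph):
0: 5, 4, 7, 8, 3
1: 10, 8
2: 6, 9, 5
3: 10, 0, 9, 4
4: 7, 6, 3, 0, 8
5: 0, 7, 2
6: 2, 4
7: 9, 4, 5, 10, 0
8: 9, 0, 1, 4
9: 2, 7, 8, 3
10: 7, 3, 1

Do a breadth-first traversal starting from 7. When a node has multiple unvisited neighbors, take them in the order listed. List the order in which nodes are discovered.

Visit 7; enqueue 9, 4, 5, 10, 0 → queue [9, 4, 5, 10, 0]
Visit 9; enqueue 2, 8, 3 → queue [4, 5, 10, 0, 2, 8, 3]
Visit 4; enqueue 6 → queue [5, 10, 0, 2, 8, 3, 6]
Visit 5 → queue [10, 0, 2, 8, 3, 6]
Visit 10; enqueue 1 → queue [0, 2, 8, 3, 6, 1]
Visit 0 → queue [2, 8, 3, 6, 1]
Visit 2 → queue [8, 3, 6, 1]
Visit 8 → queue [3, 6, 1]
Visit 3 → queue [6, 1]
Visit 6 → queue [1]
Visit 1 → queue []

7 9 4 5 10 0 2 8 3 6 1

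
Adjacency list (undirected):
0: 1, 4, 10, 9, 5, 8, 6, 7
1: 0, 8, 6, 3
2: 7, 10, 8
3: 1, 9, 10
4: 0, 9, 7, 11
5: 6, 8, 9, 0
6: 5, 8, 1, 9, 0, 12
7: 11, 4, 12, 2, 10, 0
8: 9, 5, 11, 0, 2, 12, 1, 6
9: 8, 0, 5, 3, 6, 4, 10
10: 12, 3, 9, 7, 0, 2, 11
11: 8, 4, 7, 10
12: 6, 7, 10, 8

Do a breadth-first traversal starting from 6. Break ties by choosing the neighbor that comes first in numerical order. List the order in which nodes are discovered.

6 0 1 5 8 9 12 4 7 10 3 2 11

Visit 6; enqueue 0, 1, 5, 8, 9, 12 → queue [0, 1, 5, 8, 9, 12]
Visit 0; enqueue 4, 7, 10 → queue [1, 5, 8, 9, 12, 4, 7, 10]
Visit 1; enqueue 3 → queue [5, 8, 9, 12, 4, 7, 10, 3]
Visit 5 → queue [8, 9, 12, 4, 7, 10, 3]
Visit 8; enqueue 2, 11 → queue [9, 12, 4, 7, 10, 3, 2, 11]
Visit 9 → queue [12, 4, 7, 10, 3, 2, 11]
Visit 12 → queue [4, 7, 10, 3, 2, 11]
Visit 4 → queue [7, 10, 3, 2, 11]
Visit 7 → queue [10, 3, 2, 11]
Visit 10 → queue [3, 2, 11]
Visit 3 → queue [2, 11]
Visit 2 → queue [11]
Visit 11 → queue []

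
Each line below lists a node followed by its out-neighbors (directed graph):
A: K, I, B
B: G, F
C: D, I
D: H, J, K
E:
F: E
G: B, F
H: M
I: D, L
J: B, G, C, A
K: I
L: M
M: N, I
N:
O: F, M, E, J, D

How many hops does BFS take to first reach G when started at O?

Level 0: O
Level 1: D, E, F, J, M
Level 2: A, B, C, G, H, I, K, N
Level 3: L
G first appears at level 2.

2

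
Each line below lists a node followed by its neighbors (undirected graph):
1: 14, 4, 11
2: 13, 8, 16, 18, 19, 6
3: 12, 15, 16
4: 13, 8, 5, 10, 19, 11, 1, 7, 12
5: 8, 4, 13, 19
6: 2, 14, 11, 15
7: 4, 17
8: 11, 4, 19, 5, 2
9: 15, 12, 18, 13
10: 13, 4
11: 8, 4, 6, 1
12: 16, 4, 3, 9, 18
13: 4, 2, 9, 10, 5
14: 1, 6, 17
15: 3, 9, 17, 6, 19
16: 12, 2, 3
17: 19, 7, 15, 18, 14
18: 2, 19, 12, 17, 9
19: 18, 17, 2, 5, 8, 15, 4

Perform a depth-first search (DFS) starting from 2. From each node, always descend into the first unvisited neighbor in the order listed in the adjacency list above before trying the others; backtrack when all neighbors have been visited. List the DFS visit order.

2 13 4 8 11 6 14 1 17 19 18 12 16 3 15 9 5 7 10

Visit 2
2 → 13
13 → 4
4 → 8
8 → 11
11 → 6
6 → 14
14 → 1
14 → 17
17 → 19
19 → 18
18 → 12
12 → 16
16 → 3
3 → 15
15 → 9
19 → 5
17 → 7
4 → 10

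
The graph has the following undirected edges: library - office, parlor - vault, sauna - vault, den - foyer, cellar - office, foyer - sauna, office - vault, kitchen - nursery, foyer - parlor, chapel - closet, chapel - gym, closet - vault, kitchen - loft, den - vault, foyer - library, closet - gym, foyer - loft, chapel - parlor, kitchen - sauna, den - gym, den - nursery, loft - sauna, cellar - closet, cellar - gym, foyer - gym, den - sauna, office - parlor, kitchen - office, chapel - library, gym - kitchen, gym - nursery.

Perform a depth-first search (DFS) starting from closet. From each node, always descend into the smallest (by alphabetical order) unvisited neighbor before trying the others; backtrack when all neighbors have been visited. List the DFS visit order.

Visit closet
closet → cellar
cellar → gym
gym → chapel
chapel → library
library → foyer
foyer → den
den → nursery
nursery → kitchen
kitchen → loft
loft → sauna
sauna → vault
vault → office
office → parlor

closet, cellar, gym, chapel, library, foyer, den, nursery, kitchen, loft, sauna, vault, office, parlor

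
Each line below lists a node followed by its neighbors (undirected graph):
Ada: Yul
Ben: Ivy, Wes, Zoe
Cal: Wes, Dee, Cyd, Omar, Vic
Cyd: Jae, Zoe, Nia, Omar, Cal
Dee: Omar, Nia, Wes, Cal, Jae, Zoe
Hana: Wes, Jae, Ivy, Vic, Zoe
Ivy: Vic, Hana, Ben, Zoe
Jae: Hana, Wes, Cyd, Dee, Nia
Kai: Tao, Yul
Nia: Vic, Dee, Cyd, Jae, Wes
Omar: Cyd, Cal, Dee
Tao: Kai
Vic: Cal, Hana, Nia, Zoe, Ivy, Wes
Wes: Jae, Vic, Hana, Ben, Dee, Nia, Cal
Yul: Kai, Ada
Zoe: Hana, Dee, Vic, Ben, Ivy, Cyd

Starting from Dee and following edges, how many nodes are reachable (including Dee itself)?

BFS from Dee visits: Dee, Omar, Nia, Wes, Cal, Jae, Zoe, Cyd, Vic, Hana, Ben, Ivy
Reachable nodes: 12 of 16 total.

12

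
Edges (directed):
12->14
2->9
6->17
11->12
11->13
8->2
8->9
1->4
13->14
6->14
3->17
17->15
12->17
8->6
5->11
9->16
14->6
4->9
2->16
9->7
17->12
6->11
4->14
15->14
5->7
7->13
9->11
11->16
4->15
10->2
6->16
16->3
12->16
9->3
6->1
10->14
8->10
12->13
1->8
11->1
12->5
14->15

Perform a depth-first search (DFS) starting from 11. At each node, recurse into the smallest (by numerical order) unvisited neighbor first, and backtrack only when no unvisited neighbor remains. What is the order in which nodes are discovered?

11, 1, 4, 9, 3, 17, 12, 5, 7, 13, 14, 6, 16, 15, 8, 2, 10

Visit 11
11 → 1
1 → 4
4 → 9
9 → 3
3 → 17
17 → 12
12 → 5
5 → 7
7 → 13
13 → 14
14 → 6
6 → 16
14 → 15
1 → 8
8 → 2
8 → 10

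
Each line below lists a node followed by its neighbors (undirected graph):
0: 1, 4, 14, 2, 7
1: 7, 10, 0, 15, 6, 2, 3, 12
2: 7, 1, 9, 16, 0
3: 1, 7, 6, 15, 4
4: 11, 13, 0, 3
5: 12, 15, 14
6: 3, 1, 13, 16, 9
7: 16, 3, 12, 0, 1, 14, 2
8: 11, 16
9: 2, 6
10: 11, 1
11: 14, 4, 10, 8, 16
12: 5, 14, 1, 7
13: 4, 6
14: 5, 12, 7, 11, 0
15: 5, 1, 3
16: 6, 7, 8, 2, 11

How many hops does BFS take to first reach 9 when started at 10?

3

Level 0: 10
Level 1: 1, 11
Level 2: 0, 2, 3, 4, 6, 7, 8, 12, 14, 15, 16
Level 3: 5, 9, 13
9 first appears at level 3.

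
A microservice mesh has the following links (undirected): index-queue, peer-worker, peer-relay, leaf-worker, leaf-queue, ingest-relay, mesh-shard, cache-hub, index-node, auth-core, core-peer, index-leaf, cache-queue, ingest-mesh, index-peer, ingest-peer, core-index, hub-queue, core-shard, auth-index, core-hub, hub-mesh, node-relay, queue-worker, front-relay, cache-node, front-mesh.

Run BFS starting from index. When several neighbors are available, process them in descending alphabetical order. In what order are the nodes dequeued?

Visit index; enqueue queue, peer, node, leaf, core, auth → queue [queue, peer, node, leaf, core, auth]
Visit queue; enqueue worker, hub, cache → queue [peer, node, leaf, core, auth, worker, hub, cache]
Visit peer; enqueue relay, ingest → queue [node, leaf, core, auth, worker, hub, cache, relay, ingest]
Visit node → queue [leaf, core, auth, worker, hub, cache, relay, ingest]
Visit leaf → queue [core, auth, worker, hub, cache, relay, ingest]
Visit core; enqueue shard → queue [auth, worker, hub, cache, relay, ingest, shard]
Visit auth → queue [worker, hub, cache, relay, ingest, shard]
Visit worker → queue [hub, cache, relay, ingest, shard]
Visit hub; enqueue mesh → queue [cache, relay, ingest, shard, mesh]
Visit cache → queue [relay, ingest, shard, mesh]
Visit relay; enqueue front → queue [ingest, shard, mesh, front]
Visit ingest → queue [shard, mesh, front]
Visit shard → queue [mesh, front]
Visit mesh → queue [front]
Visit front → queue []

index, queue, peer, node, leaf, core, auth, worker, hub, cache, relay, ingest, shard, mesh, front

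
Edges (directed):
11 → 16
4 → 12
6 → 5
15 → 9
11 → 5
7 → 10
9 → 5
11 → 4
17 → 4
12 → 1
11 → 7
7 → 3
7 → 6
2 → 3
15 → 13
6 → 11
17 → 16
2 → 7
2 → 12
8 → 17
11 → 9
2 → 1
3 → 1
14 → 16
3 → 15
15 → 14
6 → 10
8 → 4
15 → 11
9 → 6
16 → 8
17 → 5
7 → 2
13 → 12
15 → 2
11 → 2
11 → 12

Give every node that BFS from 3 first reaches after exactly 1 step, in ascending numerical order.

Level 0: 3
Level 1: 1, 15
Level 2: 2, 9, 11, 13, 14
Level 3: 4, 5, 6, 7, 12, 16
Level 4: 8, 10
Level 5: 17

1, 15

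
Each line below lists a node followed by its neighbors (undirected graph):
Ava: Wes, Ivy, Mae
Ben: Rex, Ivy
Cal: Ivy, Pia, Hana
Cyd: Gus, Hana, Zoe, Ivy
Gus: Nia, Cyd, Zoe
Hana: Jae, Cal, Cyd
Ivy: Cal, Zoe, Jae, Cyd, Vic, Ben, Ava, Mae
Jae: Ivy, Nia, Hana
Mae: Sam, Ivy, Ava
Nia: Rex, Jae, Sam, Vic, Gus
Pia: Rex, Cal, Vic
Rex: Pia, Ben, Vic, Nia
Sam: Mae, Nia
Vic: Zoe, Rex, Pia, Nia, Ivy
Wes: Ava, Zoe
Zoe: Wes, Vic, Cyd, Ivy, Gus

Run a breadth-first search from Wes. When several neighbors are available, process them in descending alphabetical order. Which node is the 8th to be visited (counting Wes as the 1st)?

Visit Wes; enqueue Zoe, Ava → queue [Zoe, Ava]
Visit Zoe; enqueue Vic, Ivy, Gus, Cyd → queue [Ava, Vic, Ivy, Gus, Cyd]
Visit Ava; enqueue Mae → queue [Vic, Ivy, Gus, Cyd, Mae]
Visit Vic; enqueue Rex, Pia, Nia → queue [Ivy, Gus, Cyd, Mae, Rex, Pia, Nia]
Visit Ivy; enqueue Jae, Cal, Ben → queue [Gus, Cyd, Mae, Rex, Pia, Nia, Jae, Cal, Ben]
Visit Gus → queue [Cyd, Mae, Rex, Pia, Nia, Jae, Cal, Ben]
Visit Cyd; enqueue Hana → queue [Mae, Rex, Pia, Nia, Jae, Cal, Ben, Hana]
Visit Mae; enqueue Sam → queue [Rex, Pia, Nia, Jae, Cal, Ben, Hana, Sam]
Visit Rex → queue [Pia, Nia, Jae, Cal, Ben, Hana, Sam]
Visit Pia → queue [Nia, Jae, Cal, Ben, Hana, Sam]
Visit Nia → queue [Jae, Cal, Ben, Hana, Sam]
Visit Jae → queue [Cal, Ben, Hana, Sam]
Visit Cal → queue [Ben, Hana, Sam]
Visit Ben → queue [Hana, Sam]
Visit Hana → queue [Sam]
Visit Sam → queue []

Visit order: Wes, Zoe, Ava, Vic, Ivy, Gus, Cyd, Mae, Rex, Pia, Nia, Jae, Cal, Ben, Hana, Sam

Mae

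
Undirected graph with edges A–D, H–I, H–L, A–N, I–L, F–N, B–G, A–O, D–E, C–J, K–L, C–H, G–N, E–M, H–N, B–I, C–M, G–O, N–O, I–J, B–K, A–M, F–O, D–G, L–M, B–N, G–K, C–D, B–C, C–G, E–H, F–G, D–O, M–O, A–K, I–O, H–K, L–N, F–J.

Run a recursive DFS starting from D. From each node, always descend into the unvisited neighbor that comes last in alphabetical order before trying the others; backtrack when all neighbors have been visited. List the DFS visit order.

D O N L M E H K G F J I B C A

Visit D
D → O
O → N
N → L
L → M
M → E
E → H
H → K
K → G
G → F
F → J
J → I
I → B
B → C
K → A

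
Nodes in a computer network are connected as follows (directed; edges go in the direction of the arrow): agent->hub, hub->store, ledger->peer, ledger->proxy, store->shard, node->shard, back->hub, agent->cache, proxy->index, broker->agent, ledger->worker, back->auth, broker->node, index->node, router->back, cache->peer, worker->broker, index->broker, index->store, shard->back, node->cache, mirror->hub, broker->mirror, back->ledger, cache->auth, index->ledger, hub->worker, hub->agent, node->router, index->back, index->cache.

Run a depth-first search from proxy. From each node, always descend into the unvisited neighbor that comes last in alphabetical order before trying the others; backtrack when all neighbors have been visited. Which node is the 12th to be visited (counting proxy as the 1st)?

peer

Visit proxy
proxy → index
index → store
store → shard
shard → back
back → ledger
ledger → worker
worker → broker
broker → node
node → router
node → cache
cache → peer
cache → auth
broker → mirror
mirror → hub
hub → agent

Visit order: proxy, index, store, shard, back, ledger, worker, broker, node, router, cache, peer, auth, mirror, hub, agent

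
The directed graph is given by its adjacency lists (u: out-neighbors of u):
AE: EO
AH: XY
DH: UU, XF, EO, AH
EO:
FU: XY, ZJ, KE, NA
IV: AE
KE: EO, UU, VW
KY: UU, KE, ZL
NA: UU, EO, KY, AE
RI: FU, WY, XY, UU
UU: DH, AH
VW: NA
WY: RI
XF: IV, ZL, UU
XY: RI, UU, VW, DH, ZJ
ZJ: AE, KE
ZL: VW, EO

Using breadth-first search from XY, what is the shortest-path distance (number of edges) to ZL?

3

Level 0: XY
Level 1: DH, RI, UU, VW, ZJ
Level 2: AE, AH, EO, FU, KE, NA, WY, XF
Level 3: IV, KY, ZL
ZL first appears at level 3.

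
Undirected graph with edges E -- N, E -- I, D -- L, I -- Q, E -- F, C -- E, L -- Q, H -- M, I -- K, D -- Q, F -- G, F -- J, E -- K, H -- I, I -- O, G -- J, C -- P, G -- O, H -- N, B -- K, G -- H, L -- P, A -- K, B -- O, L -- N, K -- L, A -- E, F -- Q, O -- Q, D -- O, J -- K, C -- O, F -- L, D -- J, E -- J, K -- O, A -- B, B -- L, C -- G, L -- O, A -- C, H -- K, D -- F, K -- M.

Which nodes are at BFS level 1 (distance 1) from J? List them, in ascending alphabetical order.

Level 0: J
Level 1: D, E, F, G, K
Level 2: A, B, C, H, I, L, M, N, O, Q
Level 3: P

D, E, F, G, K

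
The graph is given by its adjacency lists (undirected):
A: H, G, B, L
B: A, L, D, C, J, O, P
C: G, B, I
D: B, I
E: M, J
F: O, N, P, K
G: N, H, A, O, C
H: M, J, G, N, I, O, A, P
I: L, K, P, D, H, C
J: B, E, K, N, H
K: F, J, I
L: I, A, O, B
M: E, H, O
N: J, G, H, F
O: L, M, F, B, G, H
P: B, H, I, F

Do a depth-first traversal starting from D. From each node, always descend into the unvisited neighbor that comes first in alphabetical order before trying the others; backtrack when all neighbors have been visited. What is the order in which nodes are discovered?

D, B, A, G, C, I, H, J, E, M, O, F, K, N, P, L

Visit D
D → B
B → A
A → G
G → C
C → I
I → H
H → J
J → E
E → M
M → O
O → F
F → K
F → N
F → P
O → L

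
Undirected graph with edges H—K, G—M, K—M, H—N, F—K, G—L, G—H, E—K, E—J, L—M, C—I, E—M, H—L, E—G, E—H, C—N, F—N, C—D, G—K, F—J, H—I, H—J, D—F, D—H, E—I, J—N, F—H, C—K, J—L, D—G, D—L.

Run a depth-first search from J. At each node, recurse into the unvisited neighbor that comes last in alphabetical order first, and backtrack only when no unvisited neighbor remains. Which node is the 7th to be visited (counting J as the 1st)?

G

Visit J
J → N
N → H
H → L
L → M
M → K
K → G
G → E
E → I
I → C
C → D
D → F

Visit order: J, N, H, L, M, K, G, E, I, C, D, F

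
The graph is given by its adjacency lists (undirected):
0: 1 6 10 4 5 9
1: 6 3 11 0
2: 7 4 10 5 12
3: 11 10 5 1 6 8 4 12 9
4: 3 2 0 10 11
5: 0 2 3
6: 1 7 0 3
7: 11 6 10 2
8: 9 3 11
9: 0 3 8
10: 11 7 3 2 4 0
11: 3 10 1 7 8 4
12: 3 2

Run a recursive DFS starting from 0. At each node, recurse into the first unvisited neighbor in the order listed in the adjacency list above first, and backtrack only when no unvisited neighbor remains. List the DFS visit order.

0 1 6 7 11 3 10 2 4 5 12 8 9

Visit 0
0 → 1
1 → 6
6 → 7
7 → 11
11 → 3
3 → 10
10 → 2
2 → 4
2 → 5
2 → 12
3 → 8
8 → 9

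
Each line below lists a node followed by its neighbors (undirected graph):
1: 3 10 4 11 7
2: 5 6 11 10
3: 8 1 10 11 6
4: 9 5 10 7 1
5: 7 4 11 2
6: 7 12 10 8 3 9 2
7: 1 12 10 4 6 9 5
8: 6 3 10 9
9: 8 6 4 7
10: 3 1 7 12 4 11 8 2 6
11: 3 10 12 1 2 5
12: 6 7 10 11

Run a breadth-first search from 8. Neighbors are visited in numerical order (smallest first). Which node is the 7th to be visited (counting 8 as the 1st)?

Visit 8; enqueue 3, 6, 9, 10 → queue [3, 6, 9, 10]
Visit 3; enqueue 1, 11 → queue [6, 9, 10, 1, 11]
Visit 6; enqueue 2, 7, 12 → queue [9, 10, 1, 11, 2, 7, 12]
Visit 9; enqueue 4 → queue [10, 1, 11, 2, 7, 12, 4]
Visit 10 → queue [1, 11, 2, 7, 12, 4]
Visit 1 → queue [11, 2, 7, 12, 4]
Visit 11; enqueue 5 → queue [2, 7, 12, 4, 5]
Visit 2 → queue [7, 12, 4, 5]
Visit 7 → queue [12, 4, 5]
Visit 12 → queue [4, 5]
Visit 4 → queue [5]
Visit 5 → queue []

Visit order: 8, 3, 6, 9, 10, 1, 11, 2, 7, 12, 4, 5

11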